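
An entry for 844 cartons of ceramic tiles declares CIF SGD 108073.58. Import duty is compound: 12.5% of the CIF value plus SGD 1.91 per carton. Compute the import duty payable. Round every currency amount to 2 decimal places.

Import duty: SGD 15121.24

Ad valorem component: 108073.58 × 12.5% = 13509.20
Specific component: 844 × 1.91 = 1612.04
Import duty = 13509.20 + 1612.04 = 15121.24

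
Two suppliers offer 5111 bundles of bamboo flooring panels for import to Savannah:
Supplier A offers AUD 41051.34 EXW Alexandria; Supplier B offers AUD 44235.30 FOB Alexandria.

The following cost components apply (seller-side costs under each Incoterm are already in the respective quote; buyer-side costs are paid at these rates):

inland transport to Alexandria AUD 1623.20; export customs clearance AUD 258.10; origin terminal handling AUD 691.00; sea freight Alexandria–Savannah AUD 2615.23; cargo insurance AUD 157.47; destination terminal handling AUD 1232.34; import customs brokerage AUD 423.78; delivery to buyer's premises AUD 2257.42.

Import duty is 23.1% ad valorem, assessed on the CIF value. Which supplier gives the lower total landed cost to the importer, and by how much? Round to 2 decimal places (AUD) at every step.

Supplier A (EXW):
CIF value = EXW price + inland to port + export clearance + origin terminal + freight + insurance = 41051.34 + 1623.20 + 258.10 + 691.00 + 2615.23 + 157.47 = 46396.34
Import duty = 46396.34 × 23.1% = 10717.55
Buyer bears (A): 1623.20 + 258.10 + 691.00 + 2615.23 + 157.47 + 1232.34 + 423.78 + 2257.42 = 9258.54
Landed cost (A) = invoice 41051.34 + 9258.54 + duty 10717.55 = 61027.43
Supplier B (FOB):
CIF value = FOB price + freight + insurance = 44235.30 + 2615.23 + 157.47 = 47008.00
Import duty = 47008.00 × 23.1% = 10858.85
Buyer bears (B): 2615.23 + 157.47 + 1232.34 + 423.78 + 2257.42 = 6686.24
Landed cost (B) = invoice 44235.30 + 6686.24 + duty 10858.85 = 61780.39
Difference = |61027.43 − 61780.39| = 752.96

Supplier A is cheaper by AUD 752.96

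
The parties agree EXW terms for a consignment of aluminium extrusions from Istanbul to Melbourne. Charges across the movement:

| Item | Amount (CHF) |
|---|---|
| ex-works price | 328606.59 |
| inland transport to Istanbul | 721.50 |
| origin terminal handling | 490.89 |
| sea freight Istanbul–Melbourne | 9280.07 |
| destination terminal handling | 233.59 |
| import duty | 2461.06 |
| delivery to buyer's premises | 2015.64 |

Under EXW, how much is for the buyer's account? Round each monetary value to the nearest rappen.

EXW: the seller makes goods available at their premises; the buyer bears all onward costs.
Seller's account: goods 328606.59 = 328606.59
Buyer's account: inland to port 721.50 + origin terminal 490.89 + freight 9280.07 + destination terminal 233.59 + duty 2461.06 + delivery 2015.64 = 15202.75

Buyer's account: CHF 15202.75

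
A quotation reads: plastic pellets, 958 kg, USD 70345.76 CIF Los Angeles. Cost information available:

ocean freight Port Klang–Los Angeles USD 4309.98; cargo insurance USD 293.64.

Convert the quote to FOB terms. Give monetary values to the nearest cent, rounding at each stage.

From CIF to FOB, the seller no longer bears: freight, insurance.
FOB price = 70345.76 − 4309.98 − 293.64 = 65742.14

FOB price: USD 65742.14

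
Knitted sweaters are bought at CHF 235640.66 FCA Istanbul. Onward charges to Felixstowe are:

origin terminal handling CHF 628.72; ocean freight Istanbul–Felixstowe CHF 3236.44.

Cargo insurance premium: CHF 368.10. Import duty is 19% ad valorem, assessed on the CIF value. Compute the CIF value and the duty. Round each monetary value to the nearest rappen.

CIF value: CHF 239873.92; import duty: CHF 45576.04

CIF = FCA price + pre-shipment costs + freight + insurance
CIF = 235640.66 + 628.72 + 3236.44 + 368.10 = 239873.92
Import duty = 239873.92 × 19% = 45576.04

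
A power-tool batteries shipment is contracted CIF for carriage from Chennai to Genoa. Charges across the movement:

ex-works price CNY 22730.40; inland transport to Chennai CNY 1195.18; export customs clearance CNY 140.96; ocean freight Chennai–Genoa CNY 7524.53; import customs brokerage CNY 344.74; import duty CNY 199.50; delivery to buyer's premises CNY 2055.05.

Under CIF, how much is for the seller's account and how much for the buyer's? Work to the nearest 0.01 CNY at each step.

CIF: the seller pays costs through ocean freight and marine insurance to the destination port.
Seller's account: goods 22730.40 + inland to port 1195.18 + export clearance 140.96 + freight 7524.53 = 31591.07
Buyer's account: brokerage 344.74 + duty 199.50 + delivery 2055.05 = 2599.29

Seller: CNY 31591.07; buyer: CNY 2599.29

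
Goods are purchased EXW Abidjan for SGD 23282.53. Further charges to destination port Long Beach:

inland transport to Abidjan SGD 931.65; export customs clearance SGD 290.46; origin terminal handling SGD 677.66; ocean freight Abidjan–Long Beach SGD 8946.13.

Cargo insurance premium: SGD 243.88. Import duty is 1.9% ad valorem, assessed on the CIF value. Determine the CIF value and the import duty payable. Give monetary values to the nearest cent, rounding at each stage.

CIF value: SGD 34372.31; import duty: SGD 653.07

CIF = EXW price + pre-shipment costs + freight + insurance
CIF = 23282.53 + 931.65 + 290.46 + 677.66 + 8946.13 + 243.88 = 34372.31
Import duty = 34372.31 × 1.9% = 653.07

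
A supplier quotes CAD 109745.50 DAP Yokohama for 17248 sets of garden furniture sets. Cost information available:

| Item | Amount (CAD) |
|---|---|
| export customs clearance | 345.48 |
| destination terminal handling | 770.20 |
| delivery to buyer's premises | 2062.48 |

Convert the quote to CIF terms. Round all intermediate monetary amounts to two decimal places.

Not relevant to the conversion: export clearance — on the seller under both DAP and CIF; already in the DAP price and stays in the CIF price.
From DAP to CIF, the seller no longer bears: destination terminal, delivery.
CIF price = 109745.50 − 770.20 − 2062.48 = 106912.82

CIF price: CAD 106912.82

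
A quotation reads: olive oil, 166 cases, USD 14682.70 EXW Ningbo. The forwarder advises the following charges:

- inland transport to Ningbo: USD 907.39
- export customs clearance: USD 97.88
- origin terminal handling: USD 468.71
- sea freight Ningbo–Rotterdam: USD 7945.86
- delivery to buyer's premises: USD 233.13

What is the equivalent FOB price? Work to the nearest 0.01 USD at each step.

Not relevant to the conversion: delivery, freight — on the buyer under both terms; not part of either seller's price.
From EXW to FOB, the seller additionally bears: inland to port, export clearance, origin terminal.
FOB price = 14682.70 + 907.39 + 97.88 + 468.71 = 16156.68

FOB price: USD 16156.68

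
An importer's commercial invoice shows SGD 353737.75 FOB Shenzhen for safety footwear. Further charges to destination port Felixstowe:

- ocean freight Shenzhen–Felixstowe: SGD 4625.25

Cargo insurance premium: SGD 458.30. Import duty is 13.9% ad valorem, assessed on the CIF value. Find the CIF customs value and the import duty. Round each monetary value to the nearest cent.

CIF = FOB price + freight + insurance
CIF = 353737.75 + 4625.25 + 458.30 = 358821.30
Import duty = 358821.30 × 13.9% = 49876.16

CIF value: SGD 358821.30; import duty: SGD 49876.16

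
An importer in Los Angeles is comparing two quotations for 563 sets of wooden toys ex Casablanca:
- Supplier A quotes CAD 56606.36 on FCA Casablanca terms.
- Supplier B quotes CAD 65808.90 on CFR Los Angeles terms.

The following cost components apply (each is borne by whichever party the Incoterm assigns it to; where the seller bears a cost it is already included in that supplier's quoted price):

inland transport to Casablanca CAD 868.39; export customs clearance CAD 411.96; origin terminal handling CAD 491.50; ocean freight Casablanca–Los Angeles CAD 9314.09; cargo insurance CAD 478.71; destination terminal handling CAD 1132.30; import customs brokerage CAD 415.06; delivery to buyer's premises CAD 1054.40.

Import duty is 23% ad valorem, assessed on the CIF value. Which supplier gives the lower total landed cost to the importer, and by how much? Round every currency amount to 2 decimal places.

Supplier B is cheaper by CAD 741.75

Supplier A (FCA):
CIF value = FCA price + origin terminal + freight + insurance = 56606.36 + 491.50 + 9314.09 + 478.71 = 66890.66
Import duty = 66890.66 × 23% = 15384.85
Buyer bears (A): 491.50 + 9314.09 + 478.71 + 1132.30 + 415.06 + 1054.40 = 12886.06
Landed cost (A) = invoice 56606.36 + 12886.06 + duty 15384.85 = 84877.27
Supplier B (CFR):
CIF value = CFR price + insurance = 65808.90 + 478.71 = 66287.61
Import duty = 66287.61 × 23% = 15246.15
Buyer bears (B): 478.71 + 1132.30 + 415.06 + 1054.40 = 3080.47
Landed cost (B) = invoice 65808.90 + 3080.47 + duty 15246.15 = 84135.52
Difference = |84877.27 − 84135.52| = 741.75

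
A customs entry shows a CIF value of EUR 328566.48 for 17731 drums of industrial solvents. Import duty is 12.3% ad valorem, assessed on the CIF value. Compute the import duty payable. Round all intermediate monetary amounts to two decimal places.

Import duty = 328566.48 × 12.3% = 40413.68

Import duty: EUR 40413.68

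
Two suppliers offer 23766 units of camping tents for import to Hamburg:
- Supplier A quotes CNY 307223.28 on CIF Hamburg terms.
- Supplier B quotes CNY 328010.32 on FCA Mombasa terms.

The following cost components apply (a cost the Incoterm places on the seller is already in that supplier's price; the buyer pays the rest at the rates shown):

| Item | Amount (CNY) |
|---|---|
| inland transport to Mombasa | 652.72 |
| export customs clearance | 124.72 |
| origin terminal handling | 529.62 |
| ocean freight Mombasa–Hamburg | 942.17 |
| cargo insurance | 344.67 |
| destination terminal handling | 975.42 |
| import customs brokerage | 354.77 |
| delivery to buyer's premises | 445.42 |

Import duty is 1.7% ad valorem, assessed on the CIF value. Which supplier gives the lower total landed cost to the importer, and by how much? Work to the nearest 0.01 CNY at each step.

Supplier A is cheaper by CNY 22987.76

Supplier A (CIF):
The CIF price already equals the CIF value: 307223.28
Import duty = 307223.28 × 1.7% = 5222.80
Buyer bears (A): 975.42 + 354.77 + 445.42 = 1775.61
Landed cost (A) = invoice 307223.28 + 1775.61 + duty 5222.80 = 314221.69
Supplier B (FCA):
CIF value = FCA price + origin terminal + freight + insurance = 328010.32 + 529.62 + 942.17 + 344.67 = 329826.78
Import duty = 329826.78 × 1.7% = 5607.06
Buyer bears (B): 529.62 + 942.17 + 344.67 + 975.42 + 354.77 + 445.42 = 3592.07
Landed cost (B) = invoice 328010.32 + 3592.07 + duty 5607.06 = 337209.45
Difference = |314221.69 − 337209.45| = 22987.76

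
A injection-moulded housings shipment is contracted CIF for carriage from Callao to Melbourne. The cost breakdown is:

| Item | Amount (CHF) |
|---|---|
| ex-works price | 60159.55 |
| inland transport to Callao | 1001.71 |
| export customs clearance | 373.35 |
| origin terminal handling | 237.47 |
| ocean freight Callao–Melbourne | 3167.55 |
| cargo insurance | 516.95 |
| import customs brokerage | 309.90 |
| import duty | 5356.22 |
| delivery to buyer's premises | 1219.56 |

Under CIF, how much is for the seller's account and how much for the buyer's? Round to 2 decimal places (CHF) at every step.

Seller: CHF 65456.58; buyer: CHF 6885.68

CIF: the seller pays costs through ocean freight and marine insurance to the destination port.
Seller's account: goods 60159.55 + inland to port 1001.71 + export clearance 373.35 + origin terminal 237.47 + freight 3167.55 + insurance 516.95 = 65456.58
Buyer's account: brokerage 309.90 + duty 5356.22 + delivery 1219.56 = 6885.68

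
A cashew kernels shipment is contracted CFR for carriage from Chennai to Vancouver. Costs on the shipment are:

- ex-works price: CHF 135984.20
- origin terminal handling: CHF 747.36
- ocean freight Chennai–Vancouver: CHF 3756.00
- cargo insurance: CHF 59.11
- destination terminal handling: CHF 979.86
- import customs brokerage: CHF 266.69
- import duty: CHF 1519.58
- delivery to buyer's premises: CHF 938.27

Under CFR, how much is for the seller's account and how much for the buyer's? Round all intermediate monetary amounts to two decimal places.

Seller: CHF 140487.56; buyer: CHF 3763.51

CFR: the seller pays costs through ocean freight to the destination port, but not insurance.
Seller's account: goods 135984.20 + origin terminal 747.36 + freight 3756.00 = 140487.56
Buyer's account: insurance 59.11 + destination terminal 979.86 + brokerage 266.69 + duty 1519.58 + delivery 938.27 = 3763.51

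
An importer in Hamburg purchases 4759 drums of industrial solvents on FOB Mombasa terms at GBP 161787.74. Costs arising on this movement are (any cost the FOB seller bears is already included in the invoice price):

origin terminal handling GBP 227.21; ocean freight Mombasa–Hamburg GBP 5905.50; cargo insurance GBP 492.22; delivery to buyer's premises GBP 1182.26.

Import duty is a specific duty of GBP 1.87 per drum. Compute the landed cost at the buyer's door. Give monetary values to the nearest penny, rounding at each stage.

Total landed cost: GBP 178267.05

FOB: the seller bears costs until goods are on board at the origin port; the buyer bears freight, insurance and all costs thereafter.
Already in the invoice (seller's account under FOB): origin terminal — exclude.
CIF value = FOB price + freight + insurance = 161787.74 + 5905.50 + 492.22 = 168185.46
Import duty = 4759 × 1.87 = 8899.33
Buyer bears: freight 5905.50 + insurance 492.22 + delivery 1182.26 + duty 8899.33 = 16479.31
Landed cost = invoice 161787.74 + 16479.31 = 178267.05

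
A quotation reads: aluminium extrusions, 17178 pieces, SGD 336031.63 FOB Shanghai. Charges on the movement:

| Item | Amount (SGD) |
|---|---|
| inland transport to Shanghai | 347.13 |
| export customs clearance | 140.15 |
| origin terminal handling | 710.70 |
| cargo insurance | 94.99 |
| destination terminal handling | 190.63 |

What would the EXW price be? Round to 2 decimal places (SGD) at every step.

EXW price: SGD 334833.65

Not relevant to the conversion: destination terminal, insurance — on the buyer under both terms; not part of either seller's price.
From FOB to EXW, the seller no longer bears: inland to port, export clearance, origin terminal.
EXW price = 336031.63 − 347.13 − 140.15 − 710.70 = 334833.65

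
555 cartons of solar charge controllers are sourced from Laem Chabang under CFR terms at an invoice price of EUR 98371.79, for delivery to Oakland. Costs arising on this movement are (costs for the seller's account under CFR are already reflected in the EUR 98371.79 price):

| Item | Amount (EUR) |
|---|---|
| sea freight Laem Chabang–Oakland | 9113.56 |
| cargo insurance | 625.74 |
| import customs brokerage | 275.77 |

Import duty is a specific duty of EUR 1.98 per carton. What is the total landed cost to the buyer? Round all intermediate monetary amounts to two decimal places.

Total landed cost: EUR 100372.20

CFR: the seller pays costs through ocean freight to the destination port, but not insurance.
Already in the invoice (seller's account under CFR): freight — exclude.
CIF value = CFR price + insurance = 98371.79 + 625.74 = 98997.53
Import duty = 555 × 1.98 = 1098.90
Buyer bears: insurance 625.74 + brokerage 275.77 + duty 1098.90 = 2000.41
Landed cost = invoice 98371.79 + 2000.41 = 100372.20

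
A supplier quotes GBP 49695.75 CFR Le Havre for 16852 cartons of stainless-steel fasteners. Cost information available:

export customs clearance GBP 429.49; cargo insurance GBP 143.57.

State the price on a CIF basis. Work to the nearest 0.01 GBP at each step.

Not relevant to the conversion: export clearance — on the seller under both CFR and CIF; already in the CFR price and stays in the CIF price.
From CFR to CIF, the seller additionally bears: insurance.
CIF price = 49695.75 + 143.57 = 49839.32

CIF price: GBP 49839.32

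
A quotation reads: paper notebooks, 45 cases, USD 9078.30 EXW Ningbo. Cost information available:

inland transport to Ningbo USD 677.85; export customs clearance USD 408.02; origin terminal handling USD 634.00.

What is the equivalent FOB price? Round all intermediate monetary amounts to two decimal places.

From EXW to FOB, the seller additionally bears: inland to port, export clearance, origin terminal.
FOB price = 9078.30 + 677.85 + 408.02 + 634.00 = 10798.17

FOB price: USD 10798.17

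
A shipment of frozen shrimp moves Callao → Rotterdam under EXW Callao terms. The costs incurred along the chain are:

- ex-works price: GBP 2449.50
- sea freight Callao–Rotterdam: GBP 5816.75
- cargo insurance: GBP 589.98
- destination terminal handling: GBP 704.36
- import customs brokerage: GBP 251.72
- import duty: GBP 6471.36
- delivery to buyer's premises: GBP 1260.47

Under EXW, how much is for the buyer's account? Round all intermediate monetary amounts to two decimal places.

Buyer's account: GBP 15094.64

EXW: the seller makes goods available at their premises; the buyer bears all onward costs.
Seller's account: goods 2449.50 = 2449.50
Buyer's account: freight 5816.75 + insurance 589.98 + destination terminal 704.36 + brokerage 251.72 + duty 6471.36 + delivery 1260.47 = 15094.64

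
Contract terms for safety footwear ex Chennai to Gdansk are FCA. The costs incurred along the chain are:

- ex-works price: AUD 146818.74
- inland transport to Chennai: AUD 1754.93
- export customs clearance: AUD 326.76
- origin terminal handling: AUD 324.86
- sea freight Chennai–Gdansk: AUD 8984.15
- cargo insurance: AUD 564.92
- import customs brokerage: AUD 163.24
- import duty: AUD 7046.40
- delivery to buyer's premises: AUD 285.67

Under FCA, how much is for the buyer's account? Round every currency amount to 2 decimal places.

Buyer's account: AUD 17369.24

FCA: the seller delivers export-cleared goods to the carrier; the buyer bears costs from that point.
Seller's account: goods 146818.74 + inland to port 1754.93 + export clearance 326.76 = 148900.43
Buyer's account: origin terminal 324.86 + freight 8984.15 + insurance 564.92 + brokerage 163.24 + duty 7046.40 + delivery 285.67 = 17369.24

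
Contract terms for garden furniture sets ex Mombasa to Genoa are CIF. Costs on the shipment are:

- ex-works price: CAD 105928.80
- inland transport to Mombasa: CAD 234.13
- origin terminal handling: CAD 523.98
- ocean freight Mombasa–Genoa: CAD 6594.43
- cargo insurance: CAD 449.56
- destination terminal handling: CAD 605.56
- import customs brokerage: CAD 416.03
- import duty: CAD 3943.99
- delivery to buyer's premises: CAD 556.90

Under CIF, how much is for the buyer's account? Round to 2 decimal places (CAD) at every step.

Buyer's account: CAD 5522.48

CIF: the seller pays costs through ocean freight and marine insurance to the destination port.
Seller's account: goods 105928.80 + inland to port 234.13 + origin terminal 523.98 + freight 6594.43 + insurance 449.56 = 113730.90
Buyer's account: destination terminal 605.56 + brokerage 416.03 + duty 3943.99 + delivery 556.90 = 5522.48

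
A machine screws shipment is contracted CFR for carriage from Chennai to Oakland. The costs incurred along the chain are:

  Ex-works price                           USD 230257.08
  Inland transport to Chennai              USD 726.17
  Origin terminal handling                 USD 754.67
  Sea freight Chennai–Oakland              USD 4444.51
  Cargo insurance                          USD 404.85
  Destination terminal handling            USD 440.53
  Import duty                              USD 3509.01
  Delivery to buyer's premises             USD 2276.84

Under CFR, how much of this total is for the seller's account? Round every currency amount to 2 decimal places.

Seller's account: USD 236182.43

CFR: the seller pays costs through ocean freight to the destination port, but not insurance.
Seller's account: goods 230257.08 + inland to port 726.17 + origin terminal 754.67 + freight 4444.51 = 236182.43
Buyer's account: insurance 404.85 + destination terminal 440.53 + duty 3509.01 + delivery 2276.84 = 6631.23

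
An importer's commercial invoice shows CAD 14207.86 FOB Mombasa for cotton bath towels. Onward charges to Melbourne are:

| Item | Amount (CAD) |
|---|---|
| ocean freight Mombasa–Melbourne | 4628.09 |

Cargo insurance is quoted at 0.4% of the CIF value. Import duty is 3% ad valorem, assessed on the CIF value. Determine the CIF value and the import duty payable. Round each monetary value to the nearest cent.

Let C be the CIF value. C = FOB price + freight + 0.4% × C
C − 0.4% × C = 14207.86 + 4628.09
0.996 × C = 18835.95
C = 18835.95 / 0.996 = 18911.60
Insurance premium = 0.4% × 18911.60 = 75.65
Import duty = 18911.60 × 3% = 567.35

CIF value: CAD 18911.60; import duty: CAD 567.35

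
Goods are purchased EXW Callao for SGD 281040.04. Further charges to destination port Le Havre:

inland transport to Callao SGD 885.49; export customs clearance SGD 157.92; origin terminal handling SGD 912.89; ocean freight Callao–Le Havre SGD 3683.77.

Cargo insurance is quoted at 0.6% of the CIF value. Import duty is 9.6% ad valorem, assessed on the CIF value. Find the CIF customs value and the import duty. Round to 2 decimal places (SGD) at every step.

CIF value: SGD 288410.57; import duty: SGD 27687.41

Let C be the CIF value. C = EXW price + pre-shipment costs + freight + 0.6% × C
C − 0.6% × C = 281040.04 + 885.49 + 157.92 + 912.89 + 3683.77
0.994 × C = 286680.11
C = 286680.11 / 0.994 = 288410.57
Insurance premium = 0.6% × 288410.57 = 1730.46
Import duty = 288410.57 × 9.6% = 27687.41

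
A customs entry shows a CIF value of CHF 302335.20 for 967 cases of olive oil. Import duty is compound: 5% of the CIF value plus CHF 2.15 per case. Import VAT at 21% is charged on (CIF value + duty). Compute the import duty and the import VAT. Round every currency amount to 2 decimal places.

Ad valorem component: 302335.20 × 5% = 15116.76
Specific component: 967 × 2.15 = 2079.05
Import duty = 15116.76 + 2079.05 = 17195.81
VAT base = CIF + duty = 302335.20 + 17195.81 = 319531.01
Import VAT = 319531.01 × 21% = 67101.51

Import duty: CHF 17195.81; import VAT: CHF 67101.51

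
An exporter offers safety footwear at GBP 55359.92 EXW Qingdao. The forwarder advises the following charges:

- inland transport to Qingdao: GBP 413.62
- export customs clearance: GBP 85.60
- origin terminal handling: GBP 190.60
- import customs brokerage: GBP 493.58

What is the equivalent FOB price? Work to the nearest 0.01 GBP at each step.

Not relevant to the conversion: brokerage — on the buyer under both terms; not part of either seller's price.
From EXW to FOB, the seller additionally bears: inland to port, export clearance, origin terminal.
FOB price = 55359.92 + 413.62 + 85.60 + 190.60 = 56049.74

FOB price: GBP 56049.74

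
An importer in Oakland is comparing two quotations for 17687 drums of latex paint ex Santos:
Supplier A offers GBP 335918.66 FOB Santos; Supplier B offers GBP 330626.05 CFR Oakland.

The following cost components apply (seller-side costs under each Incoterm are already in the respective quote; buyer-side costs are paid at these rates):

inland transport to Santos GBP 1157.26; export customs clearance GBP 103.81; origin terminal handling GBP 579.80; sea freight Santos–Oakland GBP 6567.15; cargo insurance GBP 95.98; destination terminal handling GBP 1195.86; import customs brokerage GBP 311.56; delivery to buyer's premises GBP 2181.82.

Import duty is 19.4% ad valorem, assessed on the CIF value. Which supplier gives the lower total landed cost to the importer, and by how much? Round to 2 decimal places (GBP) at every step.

Supplier A (FOB):
CIF value = FOB price + freight + insurance = 335918.66 + 6567.15 + 95.98 = 342581.79
Import duty = 342581.79 × 19.4% = 66460.87
Buyer bears (A): 6567.15 + 95.98 + 1195.86 + 311.56 + 2181.82 = 10352.37
Landed cost (A) = invoice 335918.66 + 10352.37 + duty 66460.87 = 412731.90
Supplier B (CFR):
CIF value = CFR price + insurance = 330626.05 + 95.98 = 330722.03
Import duty = 330722.03 × 19.4% = 64160.07
Buyer bears (B): 95.98 + 1195.86 + 311.56 + 2181.82 = 3785.22
Landed cost (B) = invoice 330626.05 + 3785.22 + duty 64160.07 = 398571.34
Difference = |412731.90 − 398571.34| = 14160.56

Supplier B is cheaper by GBP 14160.56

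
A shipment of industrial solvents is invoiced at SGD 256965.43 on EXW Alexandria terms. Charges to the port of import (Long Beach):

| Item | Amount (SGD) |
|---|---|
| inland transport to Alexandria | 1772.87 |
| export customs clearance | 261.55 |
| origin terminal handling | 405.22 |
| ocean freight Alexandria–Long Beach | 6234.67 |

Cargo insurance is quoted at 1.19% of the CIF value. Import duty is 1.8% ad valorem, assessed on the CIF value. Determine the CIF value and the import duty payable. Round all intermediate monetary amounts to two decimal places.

CIF value: SGD 268838.92; import duty: SGD 4839.10

Let C be the CIF value. C = EXW price + pre-shipment costs + freight + 1.19% × C
C − 1.19% × C = 256965.43 + 1772.87 + 261.55 + 405.22 + 6234.67
0.9881 × C = 265639.74
C = 265639.74 / 0.9881 = 268838.92
Insurance premium = 1.19% × 268838.92 = 3199.18
Import duty = 268838.92 × 1.8% = 4839.10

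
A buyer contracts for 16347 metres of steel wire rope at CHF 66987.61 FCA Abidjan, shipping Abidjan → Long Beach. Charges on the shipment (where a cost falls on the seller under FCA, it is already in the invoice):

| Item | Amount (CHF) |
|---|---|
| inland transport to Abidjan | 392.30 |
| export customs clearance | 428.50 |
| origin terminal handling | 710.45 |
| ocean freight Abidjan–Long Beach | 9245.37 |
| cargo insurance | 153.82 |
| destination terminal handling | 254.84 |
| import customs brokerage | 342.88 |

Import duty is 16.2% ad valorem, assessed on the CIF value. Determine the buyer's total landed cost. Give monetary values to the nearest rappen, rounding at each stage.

Total landed cost: CHF 90184.72

FCA: the seller delivers export-cleared goods to the carrier; the buyer bears costs from that point.
Already in the invoice (seller's account under FCA): inland to port, export clearance — exclude.
CIF value = FCA price + origin terminal + freight + insurance = 66987.61 + 710.45 + 9245.37 + 153.82 = 77097.25
Import duty = 77097.25 × 16.2% = 12489.75
Buyer bears: origin terminal 710.45 + freight 9245.37 + insurance 153.82 + destination terminal 254.84 + brokerage 342.88 + duty 12489.75 = 23197.11
Landed cost = invoice 66987.61 + 23197.11 = 90184.72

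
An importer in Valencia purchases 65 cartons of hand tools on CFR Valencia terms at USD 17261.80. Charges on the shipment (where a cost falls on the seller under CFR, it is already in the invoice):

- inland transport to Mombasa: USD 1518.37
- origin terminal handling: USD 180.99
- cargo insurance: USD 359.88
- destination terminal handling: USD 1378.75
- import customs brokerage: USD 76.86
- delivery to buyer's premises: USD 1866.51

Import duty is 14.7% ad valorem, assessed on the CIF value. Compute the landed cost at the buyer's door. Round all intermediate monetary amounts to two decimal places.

Total landed cost: USD 23534.19

CFR: the seller pays costs through ocean freight to the destination port, but not insurance.
Already in the invoice (seller's account under CFR): inland to port, origin terminal — exclude.
CIF value = CFR price + insurance = 17261.80 + 359.88 = 17621.68
Import duty = 17621.68 × 14.7% = 2590.39
Buyer bears: insurance 359.88 + destination terminal 1378.75 + brokerage 76.86 + delivery 1866.51 + duty 2590.39 = 6272.39
Landed cost = invoice 17261.80 + 6272.39 = 23534.19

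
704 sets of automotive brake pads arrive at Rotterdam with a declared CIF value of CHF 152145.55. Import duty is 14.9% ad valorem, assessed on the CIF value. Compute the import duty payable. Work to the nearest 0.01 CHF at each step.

Import duty: CHF 22669.69

Import duty = 152145.55 × 14.9% = 22669.69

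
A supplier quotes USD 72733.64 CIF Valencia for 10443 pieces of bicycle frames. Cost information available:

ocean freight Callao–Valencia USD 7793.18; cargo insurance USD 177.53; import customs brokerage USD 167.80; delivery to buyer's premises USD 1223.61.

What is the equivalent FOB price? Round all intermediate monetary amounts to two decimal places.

FOB price: USD 64762.93

Not relevant to the conversion: brokerage, delivery — on the buyer under both terms; not part of either seller's price.
From CIF to FOB, the seller no longer bears: freight, insurance.
FOB price = 72733.64 − 7793.18 − 177.53 = 64762.93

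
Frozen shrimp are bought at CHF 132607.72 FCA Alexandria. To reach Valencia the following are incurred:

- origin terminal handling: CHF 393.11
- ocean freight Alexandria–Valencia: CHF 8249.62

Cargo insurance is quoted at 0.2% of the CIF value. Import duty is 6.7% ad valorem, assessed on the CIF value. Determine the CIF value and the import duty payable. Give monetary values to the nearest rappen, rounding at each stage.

CIF value: CHF 141533.52; import duty: CHF 9482.75

Let C be the CIF value. C = FCA price + pre-shipment costs + freight + 0.2% × C
C − 0.2% × C = 132607.72 + 393.11 + 8249.62
0.998 × C = 141250.45
C = 141250.45 / 0.998 = 141533.52
Insurance premium = 0.2% × 141533.52 = 283.07
Import duty = 141533.52 × 6.7% = 9482.75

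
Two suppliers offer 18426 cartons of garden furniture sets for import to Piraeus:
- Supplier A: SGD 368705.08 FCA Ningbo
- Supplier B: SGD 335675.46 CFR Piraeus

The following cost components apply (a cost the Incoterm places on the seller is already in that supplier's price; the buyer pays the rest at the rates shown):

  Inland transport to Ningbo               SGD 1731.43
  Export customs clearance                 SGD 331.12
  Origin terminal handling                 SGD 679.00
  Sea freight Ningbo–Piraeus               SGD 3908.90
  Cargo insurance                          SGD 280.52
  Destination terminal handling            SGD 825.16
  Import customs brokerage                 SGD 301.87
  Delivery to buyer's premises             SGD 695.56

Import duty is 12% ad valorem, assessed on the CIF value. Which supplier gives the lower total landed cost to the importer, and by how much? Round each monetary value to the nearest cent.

Supplier A (FCA):
CIF value = FCA price + origin terminal + freight + insurance = 368705.08 + 679.00 + 3908.90 + 280.52 = 373573.50
Import duty = 373573.50 × 12% = 44828.82
Buyer bears (A): 679.00 + 3908.90 + 280.52 + 825.16 + 301.87 + 695.56 = 6691.01
Landed cost (A) = invoice 368705.08 + 6691.01 + duty 44828.82 = 420224.91
Supplier B (CFR):
CIF value = CFR price + insurance = 335675.46 + 280.52 = 335955.98
Import duty = 335955.98 × 12% = 40314.72
Buyer bears (B): 280.52 + 825.16 + 301.87 + 695.56 = 2103.11
Landed cost (B) = invoice 335675.46 + 2103.11 + duty 40314.72 = 378093.29
Difference = |420224.91 − 378093.29| = 42131.62

Supplier B is cheaper by SGD 42131.62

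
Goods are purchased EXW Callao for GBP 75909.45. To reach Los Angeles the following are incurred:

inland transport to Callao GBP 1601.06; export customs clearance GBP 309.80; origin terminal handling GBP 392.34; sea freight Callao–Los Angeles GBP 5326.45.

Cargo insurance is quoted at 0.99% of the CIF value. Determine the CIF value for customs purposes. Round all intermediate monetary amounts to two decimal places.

CIF value: GBP 84374.41

Let C be the CIF value. C = EXW price + pre-shipment costs + freight + 0.99% × C
C − 0.99% × C = 75909.45 + 1601.06 + 309.80 + 392.34 + 5326.45
0.9901 × C = 83539.10
C = 83539.10 / 0.9901 = 84374.41
Insurance premium = 0.99% × 84374.41 = 835.31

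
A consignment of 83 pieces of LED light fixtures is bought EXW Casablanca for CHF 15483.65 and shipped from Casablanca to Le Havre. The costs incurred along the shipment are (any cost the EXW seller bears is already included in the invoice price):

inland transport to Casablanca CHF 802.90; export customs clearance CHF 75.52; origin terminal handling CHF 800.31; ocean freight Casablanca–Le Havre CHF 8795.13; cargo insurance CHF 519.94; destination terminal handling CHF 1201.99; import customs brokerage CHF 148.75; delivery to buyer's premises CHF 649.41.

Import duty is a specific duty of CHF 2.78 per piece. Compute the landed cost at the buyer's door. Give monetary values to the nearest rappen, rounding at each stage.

Total landed cost: CHF 28708.34

EXW: the seller makes goods available at their premises; the buyer bears all onward costs.
CIF value = EXW price + inland to port + export clearance + origin terminal + freight + insurance = 15483.65 + 802.90 + 75.52 + 800.31 + 8795.13 + 519.94 = 26477.45
Import duty = 83 × 2.78 = 230.74
Buyer bears: inland to port 802.90 + export clearance 75.52 + origin terminal 800.31 + freight 8795.13 + insurance 519.94 + destination terminal 1201.99 + brokerage 148.75 + delivery 649.41 + duty 230.74 = 13224.69
Landed cost = invoice 15483.65 + 13224.69 = 28708.34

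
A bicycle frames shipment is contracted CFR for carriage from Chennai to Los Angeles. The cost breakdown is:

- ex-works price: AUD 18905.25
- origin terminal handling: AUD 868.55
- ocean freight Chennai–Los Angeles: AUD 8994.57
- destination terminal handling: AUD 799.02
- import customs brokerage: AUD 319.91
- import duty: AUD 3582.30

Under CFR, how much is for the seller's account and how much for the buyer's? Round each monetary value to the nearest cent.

CFR: the seller pays costs through ocean freight to the destination port, but not insurance.
Seller's account: goods 18905.25 + origin terminal 868.55 + freight 8994.57 = 28768.37
Buyer's account: destination terminal 799.02 + brokerage 319.91 + duty 3582.30 = 4701.23

Seller: AUD 28768.37; buyer: AUD 4701.23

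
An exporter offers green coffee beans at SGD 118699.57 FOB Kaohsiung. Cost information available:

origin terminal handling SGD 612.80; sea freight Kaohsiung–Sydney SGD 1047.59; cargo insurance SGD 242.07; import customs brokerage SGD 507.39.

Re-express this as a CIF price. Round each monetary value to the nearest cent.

CIF price: SGD 119989.23

Not relevant to the conversion: origin terminal — on the seller under both FOB and CIF; already in the FOB price and stays in the CIF price. brokerage — on the buyer under both terms; not part of either seller's price.
From FOB to CIF, the seller additionally bears: freight, insurance.
CIF price = 118699.57 + 1047.59 + 242.07 = 119989.23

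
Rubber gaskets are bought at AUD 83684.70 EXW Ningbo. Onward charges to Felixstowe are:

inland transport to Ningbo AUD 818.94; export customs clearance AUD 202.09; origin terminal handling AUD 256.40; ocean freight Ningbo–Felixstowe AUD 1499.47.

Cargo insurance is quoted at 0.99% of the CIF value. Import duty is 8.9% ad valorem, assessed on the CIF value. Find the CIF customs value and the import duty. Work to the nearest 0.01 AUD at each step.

Let C be the CIF value. C = EXW price + pre-shipment costs + freight + 0.99% × C
C − 0.99% × C = 83684.70 + 818.94 + 202.09 + 256.40 + 1499.47
0.9901 × C = 86461.60
C = 86461.60 / 0.9901 = 87326.13
Insurance premium = 0.99% × 87326.13 = 864.53
Import duty = 87326.13 × 8.9% = 7772.03

CIF value: AUD 87326.13; import duty: AUD 7772.03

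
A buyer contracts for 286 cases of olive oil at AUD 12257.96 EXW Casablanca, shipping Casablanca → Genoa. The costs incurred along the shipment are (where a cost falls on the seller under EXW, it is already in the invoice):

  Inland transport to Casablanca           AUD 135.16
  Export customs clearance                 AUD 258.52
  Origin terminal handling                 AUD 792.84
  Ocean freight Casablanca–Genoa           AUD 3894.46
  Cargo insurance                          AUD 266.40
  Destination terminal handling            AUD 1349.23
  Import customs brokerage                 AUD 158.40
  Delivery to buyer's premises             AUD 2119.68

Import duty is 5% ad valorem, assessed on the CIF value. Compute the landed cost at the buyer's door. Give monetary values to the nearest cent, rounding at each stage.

Total landed cost: AUD 22112.92

EXW: the seller makes goods available at their premises; the buyer bears all onward costs.
CIF value = EXW price + inland to port + export clearance + origin terminal + freight + insurance = 12257.96 + 135.16 + 258.52 + 792.84 + 3894.46 + 266.40 = 17605.34
Import duty = 17605.34 × 5% = 880.27
Buyer bears: inland to port 135.16 + export clearance 258.52 + origin terminal 792.84 + freight 3894.46 + insurance 266.40 + destination terminal 1349.23 + brokerage 158.40 + delivery 2119.68 + duty 880.27 = 9854.96
Landed cost = invoice 12257.96 + 9854.96 = 22112.92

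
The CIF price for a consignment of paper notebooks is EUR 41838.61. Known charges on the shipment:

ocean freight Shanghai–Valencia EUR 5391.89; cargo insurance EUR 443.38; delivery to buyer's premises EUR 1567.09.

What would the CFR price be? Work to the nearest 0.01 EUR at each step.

Not relevant to the conversion: freight — on the seller under both CIF and CFR; already in the CIF price and stays in the CFR price. delivery — on the buyer under both terms; not part of either seller's price.
From CIF to CFR, the seller no longer bears: insurance.
CFR price = 41838.61 − 443.38 = 41395.23

CFR price: EUR 41395.23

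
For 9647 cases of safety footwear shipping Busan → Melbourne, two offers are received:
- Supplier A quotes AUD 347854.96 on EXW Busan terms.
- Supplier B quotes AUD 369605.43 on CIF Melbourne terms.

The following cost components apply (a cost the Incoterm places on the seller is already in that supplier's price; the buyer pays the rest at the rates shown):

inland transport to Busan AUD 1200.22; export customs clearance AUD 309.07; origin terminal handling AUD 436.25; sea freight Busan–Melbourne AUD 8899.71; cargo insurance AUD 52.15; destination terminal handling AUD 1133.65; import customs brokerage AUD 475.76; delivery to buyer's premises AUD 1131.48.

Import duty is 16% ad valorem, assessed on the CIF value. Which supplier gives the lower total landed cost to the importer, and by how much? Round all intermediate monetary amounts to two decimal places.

Supplier A is cheaper by AUD 12589.56

Supplier A (EXW):
CIF value = EXW price + inland to port + export clearance + origin terminal + freight + insurance = 347854.96 + 1200.22 + 309.07 + 436.25 + 8899.71 + 52.15 = 358752.36
Import duty = 358752.36 × 16% = 57400.38
Buyer bears (A): 1200.22 + 309.07 + 436.25 + 8899.71 + 52.15 + 1133.65 + 475.76 + 1131.48 = 13638.29
Landed cost (A) = invoice 347854.96 + 13638.29 + duty 57400.38 = 418893.63
Supplier B (CIF):
The CIF price already equals the CIF value: 369605.43
Import duty = 369605.43 × 16% = 59136.87
Buyer bears (B): 1133.65 + 475.76 + 1131.48 = 2740.89
Landed cost (B) = invoice 369605.43 + 2740.89 + duty 59136.87 = 431483.19
Difference = |418893.63 − 431483.19| = 12589.56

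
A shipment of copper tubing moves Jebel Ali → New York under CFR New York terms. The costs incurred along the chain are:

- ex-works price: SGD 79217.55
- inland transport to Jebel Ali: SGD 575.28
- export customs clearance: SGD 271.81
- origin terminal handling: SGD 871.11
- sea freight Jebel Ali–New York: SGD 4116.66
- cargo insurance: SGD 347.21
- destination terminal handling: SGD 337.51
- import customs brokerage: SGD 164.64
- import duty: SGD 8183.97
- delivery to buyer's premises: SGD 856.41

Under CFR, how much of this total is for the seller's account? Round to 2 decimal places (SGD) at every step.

Seller's account: SGD 85052.41

CFR: the seller pays costs through ocean freight to the destination port, but not insurance.
Seller's account: goods 79217.55 + inland to port 575.28 + export clearance 271.81 + origin terminal 871.11 + freight 4116.66 = 85052.41
Buyer's account: insurance 347.21 + destination terminal 337.51 + brokerage 164.64 + duty 8183.97 + delivery 856.41 = 9889.74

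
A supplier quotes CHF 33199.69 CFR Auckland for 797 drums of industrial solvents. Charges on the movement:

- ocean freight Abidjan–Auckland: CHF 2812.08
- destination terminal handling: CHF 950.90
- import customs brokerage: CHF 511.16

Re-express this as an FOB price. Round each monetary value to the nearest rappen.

FOB price: CHF 30387.61

Not relevant to the conversion: destination terminal, brokerage — on the buyer under both terms; not part of either seller's price.
From CFR to FOB, the seller no longer bears: freight.
FOB price = 33199.69 − 2812.08 = 30387.61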